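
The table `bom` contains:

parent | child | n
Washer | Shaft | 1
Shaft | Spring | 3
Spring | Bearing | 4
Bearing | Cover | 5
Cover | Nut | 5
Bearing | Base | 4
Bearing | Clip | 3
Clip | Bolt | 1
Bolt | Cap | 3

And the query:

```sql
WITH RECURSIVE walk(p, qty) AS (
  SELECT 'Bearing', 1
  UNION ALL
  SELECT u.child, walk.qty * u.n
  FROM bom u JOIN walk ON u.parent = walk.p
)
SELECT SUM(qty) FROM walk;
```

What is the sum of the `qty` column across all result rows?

50

Base: (Bearing, qty=1).
Iteration 1: components of {Bearing} -> Base = 1*4 = 4, Clip = 1*3 = 3, Cover = 1*5 = 5.
Iteration 2: components of {Base,Clip,Cover} -> Bolt = 3*1 = 3, Nut = 5*5 = 25.
Iteration 3: components of {Bolt,Nut} -> Cap = 3*3 = 9.
Iteration 4: no further components; recursion stops.
SUM(qty) = 1 + 5 + 4 + 3 + 25 + 3 + 9 = 50.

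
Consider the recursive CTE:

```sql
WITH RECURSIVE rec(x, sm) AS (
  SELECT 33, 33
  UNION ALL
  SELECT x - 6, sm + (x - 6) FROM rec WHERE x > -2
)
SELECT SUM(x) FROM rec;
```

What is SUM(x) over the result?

Base: x=33, sm=33.
Iteration 1: 33 > -2 holds -> x = 33 - 6 = 27, sm = 33 + 27 = 60.
Iteration 2: 27 > -2 holds -> x = 27 - 6 = 21, sm = 60 + 21 = 81.
Iteration 3: 21 > -2 holds -> x = 21 - 6 = 15, sm = 81 + 15 = 96.
Iteration 4: 15 > -2 holds -> x = 15 - 6 = 9, sm = 96 + 9 = 105.
Iteration 5: 9 > -2 holds -> x = 9 - 6 = 3, sm = 105 + 3 = 108.
Iteration 6: 3 > -2 holds -> x = 3 - 6 = -3, sm = 108 + -3 = 105.
Iteration 7: -3 > -2 fails; recursion stops.
SUM(x) = 33 + 27 + 21 + 15 + 9 + 3 + -3 = 105.

105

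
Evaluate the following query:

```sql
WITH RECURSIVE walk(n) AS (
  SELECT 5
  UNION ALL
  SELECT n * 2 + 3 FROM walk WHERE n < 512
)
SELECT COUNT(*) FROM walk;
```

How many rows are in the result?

8

Base: n=5.
Iteration 1: 5 < 512 holds -> n = 5 * 2 + 3 = 13.
Iteration 2: 13 < 512 holds -> n = 13 * 2 + 3 = 29.
Iteration 3: 29 < 512 holds -> n = 29 * 2 + 3 = 61.
Iteration 4: 61 < 512 holds -> n = 61 * 2 + 3 = 125.
Iteration 5: 125 < 512 holds -> n = 125 * 2 + 3 = 253.
Iteration 6: 253 < 512 holds -> n = 253 * 2 + 3 = 509.
Iteration 7: 509 < 512 holds -> n = 509 * 2 + 3 = 1021.
Iteration 8: 1021 < 512 fails; recursion stops.
Total rows emitted: 8.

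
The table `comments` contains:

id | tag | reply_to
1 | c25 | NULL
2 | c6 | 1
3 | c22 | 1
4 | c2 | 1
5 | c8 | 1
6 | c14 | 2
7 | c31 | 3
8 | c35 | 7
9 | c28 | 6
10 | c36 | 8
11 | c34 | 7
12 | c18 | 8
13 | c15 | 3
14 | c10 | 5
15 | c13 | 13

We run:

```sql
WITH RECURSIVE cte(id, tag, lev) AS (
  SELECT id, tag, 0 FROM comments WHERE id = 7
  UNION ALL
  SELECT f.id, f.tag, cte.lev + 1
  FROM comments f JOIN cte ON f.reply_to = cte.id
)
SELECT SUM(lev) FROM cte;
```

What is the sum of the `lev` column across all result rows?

6

Base: id=7 (c31) at lev 0.
Iteration 1: rows with reply_to in {7} -> c35 (id 8, lev 1), c34 (id 11, lev 1).
Iteration 2: rows with reply_to in {8,11} -> c36 (id 10, lev 2), c18 (id 12, lev 2).
Iteration 3: no rows with reply_to in {10,12}; recursion stops.
SUM(lev) = 0 + 1 + 1 + 2 + 2 = 6.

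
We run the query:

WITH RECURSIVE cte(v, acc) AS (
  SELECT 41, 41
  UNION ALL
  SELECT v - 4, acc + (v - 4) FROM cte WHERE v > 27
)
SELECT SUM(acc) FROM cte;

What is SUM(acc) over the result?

Base: v=41, acc=41.
Iteration 1: 41 > 27 holds -> v = 41 - 4 = 37, acc = 41 + 37 = 78.
Iteration 2: 37 > 27 holds -> v = 37 - 4 = 33, acc = 78 + 33 = 111.
Iteration 3: 33 > 27 holds -> v = 33 - 4 = 29, acc = 111 + 29 = 140.
Iteration 4: 29 > 27 holds -> v = 29 - 4 = 25, acc = 140 + 25 = 165.
Iteration 5: 25 > 27 fails; recursion stops.
SUM(acc) = 41 + 78 + 111 + 140 + 165 = 535.

535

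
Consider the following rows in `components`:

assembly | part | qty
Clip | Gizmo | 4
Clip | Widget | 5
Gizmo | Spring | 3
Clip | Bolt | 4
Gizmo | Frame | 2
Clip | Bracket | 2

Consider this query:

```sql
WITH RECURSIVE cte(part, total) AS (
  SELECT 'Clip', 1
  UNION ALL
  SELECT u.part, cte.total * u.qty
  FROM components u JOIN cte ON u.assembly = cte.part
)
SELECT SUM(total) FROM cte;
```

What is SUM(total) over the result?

36

Base: (Clip, total=1).
Iteration 1: components of {Clip} -> Bolt = 1*4 = 4, Bracket = 1*2 = 2, Gizmo = 1*4 = 4, Widget = 1*5 = 5.
Iteration 2: components of {Bolt,Bracket,Gizmo,Widget} -> Frame = 4*2 = 8, Spring = 4*3 = 12.
Iteration 3: no further components; recursion stops.
SUM(total) = 1 + 4 + 5 + 4 + 2 + 12 + 8 = 36.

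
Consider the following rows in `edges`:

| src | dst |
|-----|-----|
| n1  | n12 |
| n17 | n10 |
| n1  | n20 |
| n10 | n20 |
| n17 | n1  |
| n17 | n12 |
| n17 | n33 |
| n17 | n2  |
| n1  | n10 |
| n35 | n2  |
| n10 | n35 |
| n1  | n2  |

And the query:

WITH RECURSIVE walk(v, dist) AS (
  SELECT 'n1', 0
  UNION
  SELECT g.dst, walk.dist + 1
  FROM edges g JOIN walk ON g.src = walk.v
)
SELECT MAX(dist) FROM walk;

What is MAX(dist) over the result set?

Base: (n1, dist=0).
Iteration 1: edges from {n1} -> (n10, dist=1), (n12, dist=1), (n2, dist=1), (n20, dist=1).
Iteration 2: edges from {n10,n12,n2,n20} -> (n20, dist=2), (n35, dist=2).
Iteration 3: edges from {n20,n35} -> (n2, dist=3).
Iteration 4: no outgoing edges from {n2}; recursion stops.
dist values: 0, 1, 1, 1, 1, 2, 2, 3; the maximum is 3.

3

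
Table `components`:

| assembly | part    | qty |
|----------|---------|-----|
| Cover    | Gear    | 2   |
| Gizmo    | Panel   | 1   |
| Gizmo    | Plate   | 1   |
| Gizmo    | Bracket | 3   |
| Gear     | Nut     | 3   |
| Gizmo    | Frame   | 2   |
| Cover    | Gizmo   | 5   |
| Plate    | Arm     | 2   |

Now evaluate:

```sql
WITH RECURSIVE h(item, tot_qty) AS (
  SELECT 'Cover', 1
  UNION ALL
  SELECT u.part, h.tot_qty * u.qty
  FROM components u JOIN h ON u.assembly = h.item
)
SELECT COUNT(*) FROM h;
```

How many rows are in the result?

Base: (Cover, tot_qty=1).
Iteration 1: components of {Cover} -> Gear = 1*2 = 2, Gizmo = 1*5 = 5.
Iteration 2: components of {Gear,Gizmo} -> Bracket = 5*3 = 15, Frame = 5*2 = 10, Nut = 2*3 = 6, Panel = 5*1 = 5, Plate = 5*1 = 5.
Iteration 3: components of {Bracket,Frame,Nut,Panel,Plate} -> Arm = 5*2 = 10.
Iteration 4: no further components; recursion stops.
Total rows emitted: 9.

9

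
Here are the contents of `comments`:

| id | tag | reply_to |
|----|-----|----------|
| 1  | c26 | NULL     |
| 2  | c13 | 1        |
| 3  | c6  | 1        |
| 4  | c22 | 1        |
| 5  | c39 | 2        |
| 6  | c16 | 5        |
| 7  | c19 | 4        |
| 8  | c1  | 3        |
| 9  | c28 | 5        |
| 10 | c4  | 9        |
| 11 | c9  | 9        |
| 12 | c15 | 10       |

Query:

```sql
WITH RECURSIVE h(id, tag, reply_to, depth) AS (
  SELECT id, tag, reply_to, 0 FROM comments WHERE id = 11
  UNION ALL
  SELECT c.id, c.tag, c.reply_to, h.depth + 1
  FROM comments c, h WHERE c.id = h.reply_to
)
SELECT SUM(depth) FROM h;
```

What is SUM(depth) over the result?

10

Base: id=11 (c9), reply_to=9, depth 0.
Iteration 1: join on id=9 -> c28 (id 9, reply_to=5, depth 1).
Iteration 2: join on id=5 -> c39 (id 5, reply_to=2, depth 2).
Iteration 3: join on id=2 -> c13 (id 2, reply_to=1, depth 3).
Iteration 4: join on id=1 -> c26 (id 1, reply_to=NULL, depth 4).
Iteration 5: reply_to is NULL; no match; recursion stops.
SUM(depth) = 0 + 1 + 2 + 3 + 4 = 10.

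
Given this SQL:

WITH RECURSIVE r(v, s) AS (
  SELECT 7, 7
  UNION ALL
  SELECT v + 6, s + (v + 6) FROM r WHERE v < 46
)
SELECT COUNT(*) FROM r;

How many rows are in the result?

Base: v=7, s=7.
Iteration 1: 7 < 46 holds -> v = 7 + 6 = 13, s = 7 + 13 = 20.
Iteration 2: 13 < 46 holds -> v = 13 + 6 = 19, s = 20 + 19 = 39.
Iteration 3: 19 < 46 holds -> v = 19 + 6 = 25, s = 39 + 25 = 64.
Iteration 4: 25 < 46 holds -> v = 25 + 6 = 31, s = 64 + 31 = 95.
Iteration 5: 31 < 46 holds -> v = 31 + 6 = 37, s = 95 + 37 = 132.
Iteration 6: 37 < 46 holds -> v = 37 + 6 = 43, s = 132 + 43 = 175.
Iteration 7: 43 < 46 holds -> v = 43 + 6 = 49, s = 175 + 49 = 224.
Iteration 8: 49 < 46 fails; recursion stops.
Total rows emitted: 8.

8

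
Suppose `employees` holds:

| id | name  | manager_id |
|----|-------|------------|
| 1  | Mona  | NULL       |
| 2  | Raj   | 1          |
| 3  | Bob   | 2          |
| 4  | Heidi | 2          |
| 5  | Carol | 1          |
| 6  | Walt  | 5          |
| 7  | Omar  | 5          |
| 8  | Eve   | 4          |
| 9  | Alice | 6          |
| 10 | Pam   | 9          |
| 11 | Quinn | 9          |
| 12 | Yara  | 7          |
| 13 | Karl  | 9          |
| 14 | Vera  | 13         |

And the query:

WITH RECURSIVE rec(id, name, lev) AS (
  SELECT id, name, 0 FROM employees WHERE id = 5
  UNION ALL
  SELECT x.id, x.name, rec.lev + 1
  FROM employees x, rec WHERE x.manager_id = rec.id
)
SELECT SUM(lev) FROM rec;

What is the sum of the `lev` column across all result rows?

Base: id=5 (Carol) at lev 0.
Iteration 1: rows with manager_id in {5} -> Walt (id 6, lev 1), Omar (id 7, lev 1).
Iteration 2: rows with manager_id in {6,7} -> Alice (id 9, lev 2), Yara (id 12, lev 2).
Iteration 3: rows with manager_id in {9,12} -> Pam (id 10, lev 3), Quinn (id 11, lev 3), Karl (id 13, lev 3).
Iteration 4: rows with manager_id in {10,11,13} -> Vera (id 14, lev 4).
Iteration 5: no rows with manager_id in {14}; recursion stops.
SUM(lev) = 0 + 1 + 1 + 2 + 2 + 3 + 3 + 3 + 4 = 19.

19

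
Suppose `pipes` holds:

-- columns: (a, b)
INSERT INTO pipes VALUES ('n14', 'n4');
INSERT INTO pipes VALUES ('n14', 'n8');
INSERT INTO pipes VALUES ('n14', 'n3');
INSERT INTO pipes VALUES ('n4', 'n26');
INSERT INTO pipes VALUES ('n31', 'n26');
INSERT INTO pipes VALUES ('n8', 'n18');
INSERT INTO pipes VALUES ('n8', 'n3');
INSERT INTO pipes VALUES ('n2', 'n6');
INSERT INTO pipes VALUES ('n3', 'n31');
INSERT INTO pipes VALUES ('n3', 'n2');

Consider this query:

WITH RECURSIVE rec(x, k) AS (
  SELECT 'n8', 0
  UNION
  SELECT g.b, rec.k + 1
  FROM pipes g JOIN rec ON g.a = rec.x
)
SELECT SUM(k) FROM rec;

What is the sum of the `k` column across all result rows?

Base: (n8, k=0).
Iteration 1: edges from {n8} -> (n18, k=1), (n3, k=1).
Iteration 2: edges from {n18,n3} -> (n2, k=2), (n31, k=2).
Iteration 3: edges from {n2,n31} -> (n26, k=3), (n6, k=3).
Iteration 4: no outgoing edges from {n26,n6}; recursion stops.
SUM(k) = 0 + 1 + 1 + 2 + 2 + 3 + 3 = 12.

12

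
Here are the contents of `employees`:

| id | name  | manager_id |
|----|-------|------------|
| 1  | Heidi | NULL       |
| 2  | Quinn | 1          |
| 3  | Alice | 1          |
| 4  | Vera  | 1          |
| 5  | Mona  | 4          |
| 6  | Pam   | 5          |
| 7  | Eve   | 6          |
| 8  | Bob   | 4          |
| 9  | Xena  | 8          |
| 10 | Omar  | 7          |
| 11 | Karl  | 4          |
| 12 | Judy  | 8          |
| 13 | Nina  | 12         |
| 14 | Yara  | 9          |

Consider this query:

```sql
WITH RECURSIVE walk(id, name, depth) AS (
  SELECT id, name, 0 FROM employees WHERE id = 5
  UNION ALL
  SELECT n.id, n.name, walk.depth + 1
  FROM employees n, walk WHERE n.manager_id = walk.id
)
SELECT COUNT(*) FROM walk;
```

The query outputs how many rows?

4

Base: id=5 (Mona) at depth 0.
Iteration 1: rows with manager_id in {5} -> Pam (id 6, depth 1).
Iteration 2: rows with manager_id in {6} -> Eve (id 7, depth 2).
Iteration 3: rows with manager_id in {7} -> Omar (id 10, depth 3).
Iteration 4: no rows with manager_id in {10}; recursion stops.
Total rows emitted: 4.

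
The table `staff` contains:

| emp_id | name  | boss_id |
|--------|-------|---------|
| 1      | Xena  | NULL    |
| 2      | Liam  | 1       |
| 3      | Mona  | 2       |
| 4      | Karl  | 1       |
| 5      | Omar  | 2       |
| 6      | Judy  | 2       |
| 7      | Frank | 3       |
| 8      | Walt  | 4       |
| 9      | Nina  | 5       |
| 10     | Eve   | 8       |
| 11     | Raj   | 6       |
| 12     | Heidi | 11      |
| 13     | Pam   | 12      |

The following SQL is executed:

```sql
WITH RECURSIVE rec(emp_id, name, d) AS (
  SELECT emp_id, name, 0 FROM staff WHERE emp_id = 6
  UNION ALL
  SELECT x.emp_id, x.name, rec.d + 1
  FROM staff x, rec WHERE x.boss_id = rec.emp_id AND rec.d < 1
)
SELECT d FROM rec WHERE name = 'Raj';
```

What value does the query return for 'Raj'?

Base: emp_id=6 (Judy) at d 0.
Iteration 1: rows with boss_id in {6} -> Raj (id 11, d 1).
Iteration 2: d < 1 fails for all current rows; recursion stops.

1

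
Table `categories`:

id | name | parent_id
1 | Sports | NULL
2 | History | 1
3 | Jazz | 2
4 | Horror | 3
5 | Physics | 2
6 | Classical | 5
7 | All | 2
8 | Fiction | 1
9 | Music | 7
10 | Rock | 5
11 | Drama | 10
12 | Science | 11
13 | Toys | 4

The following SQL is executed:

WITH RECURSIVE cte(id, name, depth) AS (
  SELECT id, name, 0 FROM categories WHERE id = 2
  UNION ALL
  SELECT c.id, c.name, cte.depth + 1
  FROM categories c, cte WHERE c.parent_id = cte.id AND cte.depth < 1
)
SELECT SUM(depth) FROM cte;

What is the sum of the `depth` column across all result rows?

Base: id=2 (History) at depth 0.
Iteration 1: rows with parent_id in {2} -> Jazz (id 3, depth 1), Physics (id 5, depth 1), All (id 7, depth 1).
Iteration 2: depth < 1 fails for all current rows; recursion stops.
SUM(depth) = 0 + 1 + 1 + 1 = 3.

3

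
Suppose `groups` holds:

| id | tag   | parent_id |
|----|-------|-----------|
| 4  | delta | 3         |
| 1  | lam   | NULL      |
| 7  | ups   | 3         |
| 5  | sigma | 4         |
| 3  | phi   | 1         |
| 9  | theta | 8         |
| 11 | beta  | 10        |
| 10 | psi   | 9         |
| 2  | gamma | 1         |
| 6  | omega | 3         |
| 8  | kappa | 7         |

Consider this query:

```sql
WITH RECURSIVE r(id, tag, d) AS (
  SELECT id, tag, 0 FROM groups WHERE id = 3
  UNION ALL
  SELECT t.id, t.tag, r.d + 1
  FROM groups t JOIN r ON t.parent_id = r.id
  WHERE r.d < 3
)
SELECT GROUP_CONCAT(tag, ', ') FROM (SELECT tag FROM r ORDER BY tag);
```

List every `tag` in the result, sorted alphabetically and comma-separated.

Base: id=3 (phi) at d 0.
Iteration 1: rows with parent_id in {3} -> delta (id 4, d 1), omega (id 6, d 1), ups (id 7, d 1).
Iteration 2: rows with parent_id in {4,6,7} -> sigma (id 5, d 2), kappa (id 8, d 2).
Iteration 3: rows with parent_id in {5,8} -> theta (id 9, d 3).
Iteration 4: d < 3 fails for all current rows; recursion stops.

delta, kappa, omega, phi, sigma, theta, ups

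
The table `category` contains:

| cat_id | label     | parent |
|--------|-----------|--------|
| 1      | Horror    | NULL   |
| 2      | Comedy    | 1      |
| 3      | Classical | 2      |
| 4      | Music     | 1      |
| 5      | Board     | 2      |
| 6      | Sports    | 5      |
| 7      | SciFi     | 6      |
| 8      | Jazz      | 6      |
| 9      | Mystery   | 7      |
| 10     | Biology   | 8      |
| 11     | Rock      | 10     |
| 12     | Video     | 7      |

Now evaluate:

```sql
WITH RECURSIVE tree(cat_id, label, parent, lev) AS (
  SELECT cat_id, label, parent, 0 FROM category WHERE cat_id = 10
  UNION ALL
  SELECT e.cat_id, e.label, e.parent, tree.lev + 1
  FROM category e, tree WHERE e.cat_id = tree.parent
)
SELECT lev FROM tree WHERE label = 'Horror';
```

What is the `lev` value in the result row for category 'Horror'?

Base: cat_id=10 (Biology), parent=8, lev 0.
Iteration 1: join on cat_id=8 -> Jazz (id 8, parent=6, lev 1).
Iteration 2: join on cat_id=6 -> Sports (id 6, parent=5, lev 2).
Iteration 3: join on cat_id=5 -> Board (id 5, parent=2, lev 3).
Iteration 4: join on cat_id=2 -> Comedy (id 2, parent=1, lev 4).
Iteration 5: join on cat_id=1 -> Horror (id 1, parent=NULL, lev 5).
Iteration 6: parent is NULL; no match; recursion stops.

5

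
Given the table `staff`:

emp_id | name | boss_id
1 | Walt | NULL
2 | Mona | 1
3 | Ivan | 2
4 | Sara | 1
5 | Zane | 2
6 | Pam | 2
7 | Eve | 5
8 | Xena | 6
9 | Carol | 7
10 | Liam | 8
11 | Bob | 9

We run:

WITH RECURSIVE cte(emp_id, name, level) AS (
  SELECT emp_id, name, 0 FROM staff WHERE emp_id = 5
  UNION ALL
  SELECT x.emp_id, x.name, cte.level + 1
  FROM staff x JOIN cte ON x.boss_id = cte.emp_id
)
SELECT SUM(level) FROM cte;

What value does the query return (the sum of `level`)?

6

Base: emp_id=5 (Zane) at level 0.
Iteration 1: rows with boss_id in {5} -> Eve (id 7, level 1).
Iteration 2: rows with boss_id in {7} -> Carol (id 9, level 2).
Iteration 3: rows with boss_id in {9} -> Bob (id 11, level 3).
Iteration 4: no rows with boss_id in {11}; recursion stops.
SUM(level) = 0 + 1 + 2 + 3 = 6.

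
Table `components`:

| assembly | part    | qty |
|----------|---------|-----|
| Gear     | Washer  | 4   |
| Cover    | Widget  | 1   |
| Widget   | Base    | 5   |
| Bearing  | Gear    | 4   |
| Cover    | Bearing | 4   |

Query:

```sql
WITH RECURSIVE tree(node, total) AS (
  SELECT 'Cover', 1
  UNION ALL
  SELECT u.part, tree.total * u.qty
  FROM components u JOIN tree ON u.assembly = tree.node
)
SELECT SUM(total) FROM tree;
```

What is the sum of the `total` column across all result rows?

Base: (Cover, total=1).
Iteration 1: components of {Cover} -> Bearing = 1*4 = 4, Widget = 1*1 = 1.
Iteration 2: components of {Bearing,Widget} -> Base = 1*5 = 5, Gear = 4*4 = 16.
Iteration 3: components of {Base,Gear} -> Washer = 16*4 = 64.
Iteration 4: no further components; recursion stops.
SUM(total) = 1 + 4 + 1 + 16 + 5 + 64 = 91.

91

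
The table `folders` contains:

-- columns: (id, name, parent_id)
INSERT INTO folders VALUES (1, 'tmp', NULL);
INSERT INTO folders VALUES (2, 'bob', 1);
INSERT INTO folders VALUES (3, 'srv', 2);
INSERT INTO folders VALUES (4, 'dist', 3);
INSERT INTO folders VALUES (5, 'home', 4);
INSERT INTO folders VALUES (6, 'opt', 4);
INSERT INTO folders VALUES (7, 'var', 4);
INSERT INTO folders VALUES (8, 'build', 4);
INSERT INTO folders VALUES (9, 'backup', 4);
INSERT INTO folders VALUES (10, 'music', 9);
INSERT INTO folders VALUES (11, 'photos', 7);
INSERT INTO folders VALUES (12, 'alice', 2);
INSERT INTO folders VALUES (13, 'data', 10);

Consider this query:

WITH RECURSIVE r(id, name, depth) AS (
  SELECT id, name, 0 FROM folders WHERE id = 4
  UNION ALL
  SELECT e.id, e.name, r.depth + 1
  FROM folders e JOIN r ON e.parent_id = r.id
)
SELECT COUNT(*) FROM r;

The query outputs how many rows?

Base: id=4 (dist) at depth 0.
Iteration 1: rows with parent_id in {4} -> home (id 5, depth 1), opt (id 6, depth 1), var (id 7, depth 1), build (id 8, depth 1), backup (id 9, depth 1).
Iteration 2: rows with parent_id in {5,6,7,8,9} -> music (id 10, depth 2), photos (id 11, depth 2).
Iteration 3: rows with parent_id in {10,11} -> data (id 13, depth 3).
Iteration 4: no rows with parent_id in {13}; recursion stops.
Total rows emitted: 9.

9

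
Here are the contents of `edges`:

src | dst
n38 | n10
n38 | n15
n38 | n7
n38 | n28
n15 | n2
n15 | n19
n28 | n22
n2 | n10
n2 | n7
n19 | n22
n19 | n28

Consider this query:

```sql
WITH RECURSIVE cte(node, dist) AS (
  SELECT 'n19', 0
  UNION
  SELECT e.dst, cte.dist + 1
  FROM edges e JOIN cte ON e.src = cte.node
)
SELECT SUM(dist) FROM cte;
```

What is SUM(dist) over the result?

4

Base: (n19, dist=0).
Iteration 1: edges from {n19} -> (n22, dist=1), (n28, dist=1).
Iteration 2: edges from {n22,n28} -> (n22, dist=2).
Iteration 3: no outgoing edges from {n22}; recursion stops.
SUM(dist) = 0 + 1 + 1 + 2 = 4.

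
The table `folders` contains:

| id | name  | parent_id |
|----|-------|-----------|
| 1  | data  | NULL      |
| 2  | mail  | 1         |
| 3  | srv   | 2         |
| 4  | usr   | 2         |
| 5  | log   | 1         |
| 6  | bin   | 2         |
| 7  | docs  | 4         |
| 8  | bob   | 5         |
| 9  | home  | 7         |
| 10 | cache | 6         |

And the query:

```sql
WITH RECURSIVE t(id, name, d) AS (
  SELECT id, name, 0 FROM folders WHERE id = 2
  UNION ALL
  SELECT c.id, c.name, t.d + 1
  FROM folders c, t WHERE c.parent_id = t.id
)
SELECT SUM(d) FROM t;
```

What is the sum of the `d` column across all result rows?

Base: id=2 (mail) at d 0.
Iteration 1: rows with parent_id in {2} -> srv (id 3, d 1), usr (id 4, d 1), bin (id 6, d 1).
Iteration 2: rows with parent_id in {3,4,6} -> docs (id 7, d 2), cache (id 10, d 2).
Iteration 3: rows with parent_id in {7,10} -> home (id 9, d 3).
Iteration 4: no rows with parent_id in {9}; recursion stops.
SUM(d) = 0 + 1 + 1 + 1 + 2 + 2 + 3 = 10.

10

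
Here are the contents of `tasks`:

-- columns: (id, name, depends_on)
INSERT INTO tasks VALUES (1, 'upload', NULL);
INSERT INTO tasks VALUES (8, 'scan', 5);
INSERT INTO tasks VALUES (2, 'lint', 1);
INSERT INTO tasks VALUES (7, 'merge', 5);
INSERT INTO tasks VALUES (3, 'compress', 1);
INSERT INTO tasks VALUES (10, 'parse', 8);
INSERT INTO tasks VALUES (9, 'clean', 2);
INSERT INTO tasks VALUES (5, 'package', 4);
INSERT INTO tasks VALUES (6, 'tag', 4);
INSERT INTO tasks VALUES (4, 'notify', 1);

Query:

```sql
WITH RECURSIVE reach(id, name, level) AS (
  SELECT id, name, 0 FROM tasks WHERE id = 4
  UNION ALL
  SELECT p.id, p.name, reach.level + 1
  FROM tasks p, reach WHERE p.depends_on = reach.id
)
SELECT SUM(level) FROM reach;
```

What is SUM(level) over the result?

Base: id=4 (notify) at level 0.
Iteration 1: rows with depends_on in {4} -> package (id 5, level 1), tag (id 6, level 1).
Iteration 2: rows with depends_on in {5,6} -> merge (id 7, level 2), scan (id 8, level 2).
Iteration 3: rows with depends_on in {7,8} -> parse (id 10, level 3).
Iteration 4: no rows with depends_on in {10}; recursion stops.
SUM(level) = 0 + 1 + 1 + 2 + 2 + 3 = 9.

9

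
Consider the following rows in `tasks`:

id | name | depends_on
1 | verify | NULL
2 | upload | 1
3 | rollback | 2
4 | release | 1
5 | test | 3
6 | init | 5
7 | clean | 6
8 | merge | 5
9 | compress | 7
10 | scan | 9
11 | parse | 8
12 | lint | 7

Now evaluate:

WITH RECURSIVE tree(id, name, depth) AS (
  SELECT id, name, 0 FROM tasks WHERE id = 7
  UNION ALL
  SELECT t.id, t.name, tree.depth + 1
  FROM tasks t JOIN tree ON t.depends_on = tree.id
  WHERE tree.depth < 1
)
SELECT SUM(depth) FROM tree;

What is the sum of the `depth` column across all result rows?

2

Base: id=7 (clean) at depth 0.
Iteration 1: rows with depends_on in {7} -> compress (id 9, depth 1), lint (id 12, depth 1).
Iteration 2: depth < 1 fails for all current rows; recursion stops.
SUM(depth) = 0 + 1 + 1 = 2.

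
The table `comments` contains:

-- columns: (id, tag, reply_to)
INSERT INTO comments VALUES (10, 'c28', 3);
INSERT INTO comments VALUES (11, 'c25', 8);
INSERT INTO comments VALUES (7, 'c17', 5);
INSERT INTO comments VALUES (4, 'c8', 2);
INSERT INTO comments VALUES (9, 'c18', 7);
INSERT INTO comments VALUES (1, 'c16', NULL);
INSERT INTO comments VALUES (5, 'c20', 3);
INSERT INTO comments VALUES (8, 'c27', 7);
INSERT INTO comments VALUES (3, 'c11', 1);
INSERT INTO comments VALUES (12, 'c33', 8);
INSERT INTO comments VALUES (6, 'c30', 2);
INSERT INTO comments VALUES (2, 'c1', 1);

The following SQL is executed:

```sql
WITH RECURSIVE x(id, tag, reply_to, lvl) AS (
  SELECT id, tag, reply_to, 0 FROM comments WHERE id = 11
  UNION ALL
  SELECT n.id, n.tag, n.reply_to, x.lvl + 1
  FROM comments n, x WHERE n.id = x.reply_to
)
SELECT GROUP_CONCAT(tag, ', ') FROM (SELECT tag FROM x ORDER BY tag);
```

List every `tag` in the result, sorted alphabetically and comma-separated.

c11, c16, c17, c20, c25, c27

Base: id=11 (c25), reply_to=8, lvl 0.
Iteration 1: join on id=8 -> c27 (id 8, reply_to=7, lvl 1).
Iteration 2: join on id=7 -> c17 (id 7, reply_to=5, lvl 2).
Iteration 3: join on id=5 -> c20 (id 5, reply_to=3, lvl 3).
Iteration 4: join on id=3 -> c11 (id 3, reply_to=1, lvl 4).
Iteration 5: join on id=1 -> c16 (id 1, reply_to=NULL, lvl 5).
Iteration 6: reply_to is NULL; no match; recursion stops.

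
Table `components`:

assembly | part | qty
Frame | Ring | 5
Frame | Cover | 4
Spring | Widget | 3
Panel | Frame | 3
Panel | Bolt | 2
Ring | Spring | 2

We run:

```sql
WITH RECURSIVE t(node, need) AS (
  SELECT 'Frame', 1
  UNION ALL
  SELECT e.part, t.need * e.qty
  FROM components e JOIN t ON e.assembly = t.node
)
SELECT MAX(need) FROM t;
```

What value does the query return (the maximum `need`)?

30

Base: (Frame, need=1).
Iteration 1: components of {Frame} -> Cover = 1*4 = 4, Ring = 1*5 = 5.
Iteration 2: components of {Cover,Ring} -> Spring = 5*2 = 10.
Iteration 3: components of {Spring} -> Widget = 10*3 = 30.
Iteration 4: no further components; recursion stops.
need values: 1, 5, 4, 10, 30; the maximum is 30.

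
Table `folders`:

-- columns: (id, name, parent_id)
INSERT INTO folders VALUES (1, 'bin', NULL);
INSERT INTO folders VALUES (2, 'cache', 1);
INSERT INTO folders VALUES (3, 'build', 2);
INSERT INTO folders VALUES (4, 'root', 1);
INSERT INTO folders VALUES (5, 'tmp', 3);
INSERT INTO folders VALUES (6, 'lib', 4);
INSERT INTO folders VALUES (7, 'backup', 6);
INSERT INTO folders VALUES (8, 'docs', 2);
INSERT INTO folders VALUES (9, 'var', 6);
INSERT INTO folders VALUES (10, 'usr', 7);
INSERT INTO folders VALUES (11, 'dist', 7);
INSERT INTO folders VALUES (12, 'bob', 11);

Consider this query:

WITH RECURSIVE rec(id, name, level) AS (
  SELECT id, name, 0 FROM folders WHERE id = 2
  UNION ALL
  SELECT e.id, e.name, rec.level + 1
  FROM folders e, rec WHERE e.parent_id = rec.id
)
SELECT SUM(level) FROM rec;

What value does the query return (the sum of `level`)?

Base: id=2 (cache) at level 0.
Iteration 1: rows with parent_id in {2} -> build (id 3, level 1), docs (id 8, level 1).
Iteration 2: rows with parent_id in {3,8} -> tmp (id 5, level 2).
Iteration 3: no rows with parent_id in {5}; recursion stops.
SUM(level) = 0 + 1 + 1 + 2 = 4.

4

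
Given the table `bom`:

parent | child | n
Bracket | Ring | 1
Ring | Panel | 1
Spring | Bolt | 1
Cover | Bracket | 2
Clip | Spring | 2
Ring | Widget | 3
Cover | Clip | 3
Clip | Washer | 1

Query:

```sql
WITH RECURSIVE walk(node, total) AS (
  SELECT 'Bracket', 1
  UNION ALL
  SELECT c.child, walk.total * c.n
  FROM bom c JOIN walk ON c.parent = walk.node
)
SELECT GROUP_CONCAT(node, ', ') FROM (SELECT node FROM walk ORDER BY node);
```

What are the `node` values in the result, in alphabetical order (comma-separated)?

Bracket, Panel, Ring, Widget

Base: (Bracket, total=1).
Iteration 1: components of {Bracket} -> Ring = 1*1 = 1.
Iteration 2: components of {Ring} -> Panel = 1*1 = 1, Widget = 1*3 = 3.
Iteration 3: no further components; recursion stops.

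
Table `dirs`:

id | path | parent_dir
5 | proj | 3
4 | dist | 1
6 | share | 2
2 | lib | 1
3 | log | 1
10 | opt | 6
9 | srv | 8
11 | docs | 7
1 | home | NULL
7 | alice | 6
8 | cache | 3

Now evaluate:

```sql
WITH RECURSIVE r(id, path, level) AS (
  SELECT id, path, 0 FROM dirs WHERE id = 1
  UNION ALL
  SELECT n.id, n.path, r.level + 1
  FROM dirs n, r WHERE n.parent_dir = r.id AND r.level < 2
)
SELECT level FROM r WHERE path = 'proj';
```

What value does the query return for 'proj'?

Base: id=1 (home) at level 0.
Iteration 1: rows with parent_dir in {1} -> lib (id 2, level 1), log (id 3, level 1), dist (id 4, level 1).
Iteration 2: rows with parent_dir in {2,3,4} -> proj (id 5, level 2), share (id 6, level 2), cache (id 8, level 2).
Iteration 3: level < 2 fails for all current rows; recursion stops.

2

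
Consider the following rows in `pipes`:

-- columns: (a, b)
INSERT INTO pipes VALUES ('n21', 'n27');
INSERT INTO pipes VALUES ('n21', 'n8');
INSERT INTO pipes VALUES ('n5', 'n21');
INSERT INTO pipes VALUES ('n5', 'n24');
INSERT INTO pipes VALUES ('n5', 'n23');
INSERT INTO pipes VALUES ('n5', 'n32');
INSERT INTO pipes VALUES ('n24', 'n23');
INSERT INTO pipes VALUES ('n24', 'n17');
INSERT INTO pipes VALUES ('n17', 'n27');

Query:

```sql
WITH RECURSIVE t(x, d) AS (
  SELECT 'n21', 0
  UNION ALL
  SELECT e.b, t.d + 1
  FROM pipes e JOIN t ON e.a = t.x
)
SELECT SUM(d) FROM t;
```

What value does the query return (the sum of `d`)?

2

Base: (n21, d=0).
Iteration 1: edges from {n21} -> (n27, d=1), (n8, d=1).
Iteration 2: no outgoing edges from {n27,n8}; recursion stops.
SUM(d) = 0 + 1 + 1 = 2.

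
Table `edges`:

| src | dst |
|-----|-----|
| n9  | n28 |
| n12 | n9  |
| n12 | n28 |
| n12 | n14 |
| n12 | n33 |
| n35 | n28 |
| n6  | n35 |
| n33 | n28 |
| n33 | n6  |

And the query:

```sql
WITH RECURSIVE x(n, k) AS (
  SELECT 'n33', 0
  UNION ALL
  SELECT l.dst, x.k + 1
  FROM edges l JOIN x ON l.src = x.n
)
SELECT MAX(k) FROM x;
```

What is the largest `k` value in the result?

Base: (n33, k=0).
Iteration 1: edges from {n33} -> (n28, k=1), (n6, k=1).
Iteration 2: edges from {n28,n6} -> (n35, k=2).
Iteration 3: edges from {n35} -> (n28, k=3).
Iteration 4: no outgoing edges from {n28}; recursion stops.
k values: 0, 1, 1, 2, 3; the maximum is 3.

3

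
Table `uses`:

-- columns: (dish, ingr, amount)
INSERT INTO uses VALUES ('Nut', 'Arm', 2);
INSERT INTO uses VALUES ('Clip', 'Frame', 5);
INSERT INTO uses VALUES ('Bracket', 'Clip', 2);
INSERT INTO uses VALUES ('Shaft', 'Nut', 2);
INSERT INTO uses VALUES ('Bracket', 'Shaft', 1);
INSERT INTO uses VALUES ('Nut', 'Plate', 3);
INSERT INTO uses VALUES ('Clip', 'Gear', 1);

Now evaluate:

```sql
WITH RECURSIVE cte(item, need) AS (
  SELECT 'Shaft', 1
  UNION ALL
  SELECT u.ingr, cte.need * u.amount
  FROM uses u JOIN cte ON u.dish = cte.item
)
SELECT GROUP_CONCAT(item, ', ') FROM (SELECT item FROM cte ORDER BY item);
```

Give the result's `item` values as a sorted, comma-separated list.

Arm, Nut, Plate, Shaft

Base: (Shaft, need=1).
Iteration 1: components of {Shaft} -> Nut = 1*2 = 2.
Iteration 2: components of {Nut} -> Arm = 2*2 = 4, Plate = 2*3 = 6.
Iteration 3: no further components; recursion stops.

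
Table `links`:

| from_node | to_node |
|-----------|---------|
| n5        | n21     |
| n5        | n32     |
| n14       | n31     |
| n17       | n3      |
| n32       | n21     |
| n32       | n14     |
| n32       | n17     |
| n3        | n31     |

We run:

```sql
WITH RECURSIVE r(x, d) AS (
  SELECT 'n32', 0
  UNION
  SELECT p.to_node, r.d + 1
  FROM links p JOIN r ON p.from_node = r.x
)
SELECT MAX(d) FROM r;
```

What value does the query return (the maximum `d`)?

3

Base: (n32, d=0).
Iteration 1: edges from {n32} -> (n14, d=1), (n17, d=1), (n21, d=1).
Iteration 2: edges from {n14,n17,n21} -> (n3, d=2), (n31, d=2).
Iteration 3: edges from {n3,n31} -> (n31, d=3).
Iteration 4: no outgoing edges from {n31}; recursion stops.
d values: 0, 1, 1, 1, 2, 2, 3; the maximum is 3.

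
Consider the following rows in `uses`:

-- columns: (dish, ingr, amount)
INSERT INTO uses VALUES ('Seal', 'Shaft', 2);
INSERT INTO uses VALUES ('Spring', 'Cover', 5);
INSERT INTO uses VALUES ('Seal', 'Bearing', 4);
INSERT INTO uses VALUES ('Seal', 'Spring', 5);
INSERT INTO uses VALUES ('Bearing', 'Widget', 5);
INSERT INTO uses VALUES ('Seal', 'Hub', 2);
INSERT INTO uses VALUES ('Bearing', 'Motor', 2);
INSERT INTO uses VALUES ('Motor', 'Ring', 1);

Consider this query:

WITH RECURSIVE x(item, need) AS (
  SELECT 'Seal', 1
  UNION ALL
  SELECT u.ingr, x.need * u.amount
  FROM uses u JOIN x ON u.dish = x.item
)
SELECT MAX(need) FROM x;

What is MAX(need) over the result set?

25

Base: (Seal, need=1).
Iteration 1: components of {Seal} -> Bearing = 1*4 = 4, Hub = 1*2 = 2, Shaft = 1*2 = 2, Spring = 1*5 = 5.
Iteration 2: components of {Bearing,Hub,Shaft,Spring} -> Cover = 5*5 = 25, Motor = 4*2 = 8, Widget = 4*5 = 20.
Iteration 3: components of {Cover,Motor,Widget} -> Ring = 8*1 = 8.
Iteration 4: no further components; recursion stops.
need values: 1, 5, 2, 4, 2, 25, 8, 20, 8; the maximum is 25.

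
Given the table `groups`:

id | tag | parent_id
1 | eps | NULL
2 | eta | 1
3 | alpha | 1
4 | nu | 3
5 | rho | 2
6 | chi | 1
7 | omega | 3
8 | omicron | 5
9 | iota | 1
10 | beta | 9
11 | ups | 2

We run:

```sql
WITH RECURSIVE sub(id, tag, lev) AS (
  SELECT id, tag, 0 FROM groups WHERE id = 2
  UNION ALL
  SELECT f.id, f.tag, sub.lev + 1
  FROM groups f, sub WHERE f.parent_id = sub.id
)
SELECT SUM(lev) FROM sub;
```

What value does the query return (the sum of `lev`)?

Base: id=2 (eta) at lev 0.
Iteration 1: rows with parent_id in {2} -> rho (id 5, lev 1), ups (id 11, lev 1).
Iteration 2: rows with parent_id in {5,11} -> omicron (id 8, lev 2).
Iteration 3: no rows with parent_id in {8}; recursion stops.
SUM(lev) = 0 + 1 + 1 + 2 = 4.

4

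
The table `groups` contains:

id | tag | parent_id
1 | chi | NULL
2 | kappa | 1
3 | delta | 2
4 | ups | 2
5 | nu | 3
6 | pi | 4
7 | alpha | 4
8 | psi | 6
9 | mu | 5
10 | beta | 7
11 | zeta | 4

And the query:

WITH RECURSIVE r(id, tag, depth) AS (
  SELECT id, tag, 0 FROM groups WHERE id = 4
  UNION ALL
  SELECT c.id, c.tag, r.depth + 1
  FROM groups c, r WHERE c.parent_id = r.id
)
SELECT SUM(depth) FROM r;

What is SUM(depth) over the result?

Base: id=4 (ups) at depth 0.
Iteration 1: rows with parent_id in {4} -> pi (id 6, depth 1), alpha (id 7, depth 1), zeta (id 11, depth 1).
Iteration 2: rows with parent_id in {6,7,11} -> psi (id 8, depth 2), beta (id 10, depth 2).
Iteration 3: no rows with parent_id in {8,10}; recursion stops.
SUM(depth) = 0 + 1 + 1 + 1 + 2 + 2 = 7.

7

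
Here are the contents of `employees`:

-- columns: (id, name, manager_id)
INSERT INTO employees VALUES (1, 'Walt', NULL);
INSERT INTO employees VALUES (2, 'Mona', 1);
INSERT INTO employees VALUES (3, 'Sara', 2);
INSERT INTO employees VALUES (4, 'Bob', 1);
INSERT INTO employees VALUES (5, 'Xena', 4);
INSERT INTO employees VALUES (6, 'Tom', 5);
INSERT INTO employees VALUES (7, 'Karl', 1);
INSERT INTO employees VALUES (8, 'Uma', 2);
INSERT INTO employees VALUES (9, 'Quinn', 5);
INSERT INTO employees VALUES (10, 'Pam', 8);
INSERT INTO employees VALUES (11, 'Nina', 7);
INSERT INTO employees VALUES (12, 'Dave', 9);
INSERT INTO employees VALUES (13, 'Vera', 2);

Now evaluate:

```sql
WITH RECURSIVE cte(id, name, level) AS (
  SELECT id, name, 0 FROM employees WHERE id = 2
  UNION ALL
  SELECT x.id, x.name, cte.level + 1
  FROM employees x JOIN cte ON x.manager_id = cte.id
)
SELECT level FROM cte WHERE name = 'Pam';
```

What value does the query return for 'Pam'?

Base: id=2 (Mona) at level 0.
Iteration 1: rows with manager_id in {2} -> Sara (id 3, level 1), Uma (id 8, level 1), Vera (id 13, level 1).
Iteration 2: rows with manager_id in {3,8,13} -> Pam (id 10, level 2).
Iteration 3: no rows with manager_id in {10}; recursion stops.

2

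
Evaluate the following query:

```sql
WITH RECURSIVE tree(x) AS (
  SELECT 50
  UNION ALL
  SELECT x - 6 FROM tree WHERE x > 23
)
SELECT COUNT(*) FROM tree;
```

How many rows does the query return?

Base: x=50.
Iteration 1: 50 > 23 holds -> x = 50 - 6 = 44.
Iteration 2: 44 > 23 holds -> x = 44 - 6 = 38.
Iteration 3: 38 > 23 holds -> x = 38 - 6 = 32.
Iteration 4: 32 > 23 holds -> x = 32 - 6 = 26.
Iteration 5: 26 > 23 holds -> x = 26 - 6 = 20.
Iteration 6: 20 > 23 fails; recursion stops.
Total rows emitted: 6.

6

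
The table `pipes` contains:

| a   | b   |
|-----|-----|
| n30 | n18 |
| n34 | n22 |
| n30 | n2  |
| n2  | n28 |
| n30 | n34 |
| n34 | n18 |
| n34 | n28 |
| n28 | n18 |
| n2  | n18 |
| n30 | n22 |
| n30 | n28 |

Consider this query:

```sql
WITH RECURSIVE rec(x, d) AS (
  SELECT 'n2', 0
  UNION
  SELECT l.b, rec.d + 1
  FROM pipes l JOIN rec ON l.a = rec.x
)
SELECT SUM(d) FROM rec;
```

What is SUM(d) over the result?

4

Base: (n2, d=0).
Iteration 1: edges from {n2} -> (n18, d=1), (n28, d=1).
Iteration 2: edges from {n18,n28} -> (n18, d=2).
Iteration 3: no outgoing edges from {n18}; recursion stops.
SUM(d) = 0 + 1 + 1 + 2 = 4.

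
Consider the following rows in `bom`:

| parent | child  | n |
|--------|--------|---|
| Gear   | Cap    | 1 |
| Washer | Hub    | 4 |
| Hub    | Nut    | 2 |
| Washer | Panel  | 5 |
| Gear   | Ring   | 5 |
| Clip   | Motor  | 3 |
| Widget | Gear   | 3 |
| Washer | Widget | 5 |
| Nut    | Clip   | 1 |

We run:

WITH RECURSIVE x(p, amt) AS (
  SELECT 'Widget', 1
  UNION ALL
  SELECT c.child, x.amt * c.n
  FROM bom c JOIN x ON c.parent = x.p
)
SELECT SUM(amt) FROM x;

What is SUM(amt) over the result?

22

Base: (Widget, amt=1).
Iteration 1: components of {Widget} -> Gear = 1*3 = 3.
Iteration 2: components of {Gear} -> Cap = 3*1 = 3, Ring = 3*5 = 15.
Iteration 3: no further components; recursion stops.
SUM(amt) = 1 + 3 + 3 + 15 = 22.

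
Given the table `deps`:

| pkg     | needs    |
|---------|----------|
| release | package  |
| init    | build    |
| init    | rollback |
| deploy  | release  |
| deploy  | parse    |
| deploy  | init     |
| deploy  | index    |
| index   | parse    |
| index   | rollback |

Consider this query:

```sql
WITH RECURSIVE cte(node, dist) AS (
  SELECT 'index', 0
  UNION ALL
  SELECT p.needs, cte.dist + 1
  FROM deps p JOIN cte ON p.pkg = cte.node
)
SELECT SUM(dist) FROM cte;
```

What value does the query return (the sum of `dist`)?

2

Base: (index, dist=0).
Iteration 1: edges from {index} -> (parse, dist=1), (rollback, dist=1).
Iteration 2: no outgoing edges from {parse,rollback}; recursion stops.
SUM(dist) = 0 + 1 + 1 = 2.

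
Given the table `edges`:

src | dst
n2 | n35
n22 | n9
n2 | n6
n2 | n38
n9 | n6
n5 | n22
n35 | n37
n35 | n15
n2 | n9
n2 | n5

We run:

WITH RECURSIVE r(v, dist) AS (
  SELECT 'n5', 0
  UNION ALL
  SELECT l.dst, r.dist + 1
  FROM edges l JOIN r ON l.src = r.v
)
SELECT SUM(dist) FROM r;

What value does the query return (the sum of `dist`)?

Base: (n5, dist=0).
Iteration 1: edges from {n5} -> (n22, dist=1).
Iteration 2: edges from {n22} -> (n9, dist=2).
Iteration 3: edges from {n9} -> (n6, dist=3).
Iteration 4: no outgoing edges from {n6}; recursion stops.
SUM(dist) = 0 + 1 + 2 + 3 = 6.

6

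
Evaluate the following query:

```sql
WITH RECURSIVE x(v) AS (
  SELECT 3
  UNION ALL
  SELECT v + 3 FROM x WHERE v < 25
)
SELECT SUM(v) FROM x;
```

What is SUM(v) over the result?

135

Base: v=3.
Iteration 1: 3 < 25 holds -> v = 3 + 3 = 6.
Iteration 2: 6 < 25 holds -> v = 6 + 3 = 9.
Iteration 3: 9 < 25 holds -> v = 9 + 3 = 12.
Iteration 4: 12 < 25 holds -> v = 12 + 3 = 15.
Iteration 5: 15 < 25 holds -> v = 15 + 3 = 18.
Iteration 6: 18 < 25 holds -> v = 18 + 3 = 21.
Iteration 7: 21 < 25 holds -> v = 21 + 3 = 24.
Iteration 8: 24 < 25 holds -> v = 24 + 3 = 27.
Iteration 9: 27 < 25 fails; recursion stops.
SUM(v) = 3 + 6 + 9 + 12 + 15 + 18 + 21 + 24 + 27 = 135.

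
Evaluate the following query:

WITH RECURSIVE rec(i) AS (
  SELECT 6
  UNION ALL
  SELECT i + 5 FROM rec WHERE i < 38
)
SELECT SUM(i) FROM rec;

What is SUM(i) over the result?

188

Base: i=6.
Iteration 1: 6 < 38 holds -> i = 6 + 5 = 11.
Iteration 2: 11 < 38 holds -> i = 11 + 5 = 16.
Iteration 3: 16 < 38 holds -> i = 16 + 5 = 21.
Iteration 4: 21 < 38 holds -> i = 21 + 5 = 26.
Iteration 5: 26 < 38 holds -> i = 26 + 5 = 31.
Iteration 6: 31 < 38 holds -> i = 31 + 5 = 36.
Iteration 7: 36 < 38 holds -> i = 36 + 5 = 41.
Iteration 8: 41 < 38 fails; recursion stops.
SUM(i) = 6 + 11 + 16 + 21 + 26 + 31 + 36 + 41 = 188.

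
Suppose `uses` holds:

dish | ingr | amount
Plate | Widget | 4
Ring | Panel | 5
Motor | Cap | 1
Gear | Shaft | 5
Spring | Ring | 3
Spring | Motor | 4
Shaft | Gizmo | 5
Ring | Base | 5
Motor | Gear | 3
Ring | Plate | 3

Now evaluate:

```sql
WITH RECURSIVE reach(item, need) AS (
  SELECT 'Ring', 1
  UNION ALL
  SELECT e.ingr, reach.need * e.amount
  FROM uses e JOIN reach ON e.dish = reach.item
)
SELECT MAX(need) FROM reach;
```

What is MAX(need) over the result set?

12

Base: (Ring, need=1).
Iteration 1: components of {Ring} -> Base = 1*5 = 5, Panel = 1*5 = 5, Plate = 1*3 = 3.
Iteration 2: components of {Base,Panel,Plate} -> Widget = 3*4 = 12.
Iteration 3: no further components; recursion stops.
need values: 1, 3, 5, 5, 12; the maximum is 12.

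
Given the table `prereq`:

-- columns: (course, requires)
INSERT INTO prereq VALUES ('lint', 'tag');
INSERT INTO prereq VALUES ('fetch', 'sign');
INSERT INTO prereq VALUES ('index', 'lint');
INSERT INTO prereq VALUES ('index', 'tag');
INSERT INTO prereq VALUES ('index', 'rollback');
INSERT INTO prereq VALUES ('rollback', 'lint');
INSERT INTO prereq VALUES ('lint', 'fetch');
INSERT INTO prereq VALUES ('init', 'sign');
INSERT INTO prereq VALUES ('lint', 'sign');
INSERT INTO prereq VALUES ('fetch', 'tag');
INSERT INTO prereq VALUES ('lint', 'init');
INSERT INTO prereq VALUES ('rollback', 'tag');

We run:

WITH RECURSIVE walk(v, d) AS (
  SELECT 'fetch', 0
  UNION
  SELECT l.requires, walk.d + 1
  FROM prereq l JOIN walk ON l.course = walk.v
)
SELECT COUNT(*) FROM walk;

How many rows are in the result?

3

Base: (fetch, d=0).
Iteration 1: edges from {fetch} -> (sign, d=1), (tag, d=1).
Iteration 2: no outgoing edges from {sign,tag}; recursion stops.
Total rows emitted: 3.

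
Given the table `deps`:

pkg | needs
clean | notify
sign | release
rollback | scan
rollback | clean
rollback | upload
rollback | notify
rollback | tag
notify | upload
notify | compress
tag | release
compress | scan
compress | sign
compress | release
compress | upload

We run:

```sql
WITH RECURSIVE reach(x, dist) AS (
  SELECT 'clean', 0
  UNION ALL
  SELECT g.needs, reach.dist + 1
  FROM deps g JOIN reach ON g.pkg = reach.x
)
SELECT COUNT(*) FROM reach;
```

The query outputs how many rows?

9

Base: (clean, dist=0).
Iteration 1: edges from {clean} -> (notify, dist=1).
Iteration 2: edges from {notify} -> (compress, dist=2), (upload, dist=2).
Iteration 3: edges from {compress,upload} -> (release, dist=3), (scan, dist=3), (sign, dist=3), (upload, dist=3).
Iteration 4: edges from {release,scan,sign,upload} -> (release, dist=4).
Iteration 5: no outgoing edges from {release}; recursion stops.
Total rows emitted: 9.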